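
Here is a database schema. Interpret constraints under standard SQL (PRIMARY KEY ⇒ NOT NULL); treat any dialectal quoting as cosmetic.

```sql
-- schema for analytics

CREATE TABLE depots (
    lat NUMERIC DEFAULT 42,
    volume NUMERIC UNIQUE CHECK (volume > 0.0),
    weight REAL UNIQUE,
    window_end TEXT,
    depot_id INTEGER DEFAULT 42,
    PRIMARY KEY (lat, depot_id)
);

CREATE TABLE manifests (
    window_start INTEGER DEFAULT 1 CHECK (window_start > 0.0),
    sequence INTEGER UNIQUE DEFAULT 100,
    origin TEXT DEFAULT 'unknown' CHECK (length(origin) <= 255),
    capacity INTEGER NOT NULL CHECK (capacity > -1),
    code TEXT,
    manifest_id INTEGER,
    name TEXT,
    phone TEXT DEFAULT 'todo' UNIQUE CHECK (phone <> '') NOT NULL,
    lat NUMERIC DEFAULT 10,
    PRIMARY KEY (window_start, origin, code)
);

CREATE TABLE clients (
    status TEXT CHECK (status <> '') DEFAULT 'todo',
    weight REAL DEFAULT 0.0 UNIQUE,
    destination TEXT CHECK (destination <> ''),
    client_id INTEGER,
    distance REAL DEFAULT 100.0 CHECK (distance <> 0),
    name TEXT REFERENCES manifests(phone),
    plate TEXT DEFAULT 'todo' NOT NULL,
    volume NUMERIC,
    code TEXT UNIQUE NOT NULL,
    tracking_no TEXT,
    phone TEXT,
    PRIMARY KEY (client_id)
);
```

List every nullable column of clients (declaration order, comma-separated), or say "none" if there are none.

status, weight, destination, distance, name, volume, tracking_no, phone

- status: CHECK does not forbid NULL (a CHECK constraint passes when its expression is NULL) → nullable.
- weight: UNIQUE does not imply NOT NULL → nullable.
- destination: CHECK does not forbid NULL (a CHECK constraint passes when its expression is NULL) → nullable.
- client_id: part of the PRIMARY KEY, which implies NOT NULL → not nullable.
- distance: CHECK does not forbid NULL (a CHECK constraint passes when its expression is NULL) → nullable.
- name: a foreign key column may be NULL unless separately constrained → nullable.
- plate: declared NOT NULL → not nullable.
- volume: no NOT NULL constraint applies → nullable.
- code: declared NOT NULL → not nullable.
- tracking_no: no NOT NULL constraint applies → nullable.
- phone: no NOT NULL constraint applies → nullable.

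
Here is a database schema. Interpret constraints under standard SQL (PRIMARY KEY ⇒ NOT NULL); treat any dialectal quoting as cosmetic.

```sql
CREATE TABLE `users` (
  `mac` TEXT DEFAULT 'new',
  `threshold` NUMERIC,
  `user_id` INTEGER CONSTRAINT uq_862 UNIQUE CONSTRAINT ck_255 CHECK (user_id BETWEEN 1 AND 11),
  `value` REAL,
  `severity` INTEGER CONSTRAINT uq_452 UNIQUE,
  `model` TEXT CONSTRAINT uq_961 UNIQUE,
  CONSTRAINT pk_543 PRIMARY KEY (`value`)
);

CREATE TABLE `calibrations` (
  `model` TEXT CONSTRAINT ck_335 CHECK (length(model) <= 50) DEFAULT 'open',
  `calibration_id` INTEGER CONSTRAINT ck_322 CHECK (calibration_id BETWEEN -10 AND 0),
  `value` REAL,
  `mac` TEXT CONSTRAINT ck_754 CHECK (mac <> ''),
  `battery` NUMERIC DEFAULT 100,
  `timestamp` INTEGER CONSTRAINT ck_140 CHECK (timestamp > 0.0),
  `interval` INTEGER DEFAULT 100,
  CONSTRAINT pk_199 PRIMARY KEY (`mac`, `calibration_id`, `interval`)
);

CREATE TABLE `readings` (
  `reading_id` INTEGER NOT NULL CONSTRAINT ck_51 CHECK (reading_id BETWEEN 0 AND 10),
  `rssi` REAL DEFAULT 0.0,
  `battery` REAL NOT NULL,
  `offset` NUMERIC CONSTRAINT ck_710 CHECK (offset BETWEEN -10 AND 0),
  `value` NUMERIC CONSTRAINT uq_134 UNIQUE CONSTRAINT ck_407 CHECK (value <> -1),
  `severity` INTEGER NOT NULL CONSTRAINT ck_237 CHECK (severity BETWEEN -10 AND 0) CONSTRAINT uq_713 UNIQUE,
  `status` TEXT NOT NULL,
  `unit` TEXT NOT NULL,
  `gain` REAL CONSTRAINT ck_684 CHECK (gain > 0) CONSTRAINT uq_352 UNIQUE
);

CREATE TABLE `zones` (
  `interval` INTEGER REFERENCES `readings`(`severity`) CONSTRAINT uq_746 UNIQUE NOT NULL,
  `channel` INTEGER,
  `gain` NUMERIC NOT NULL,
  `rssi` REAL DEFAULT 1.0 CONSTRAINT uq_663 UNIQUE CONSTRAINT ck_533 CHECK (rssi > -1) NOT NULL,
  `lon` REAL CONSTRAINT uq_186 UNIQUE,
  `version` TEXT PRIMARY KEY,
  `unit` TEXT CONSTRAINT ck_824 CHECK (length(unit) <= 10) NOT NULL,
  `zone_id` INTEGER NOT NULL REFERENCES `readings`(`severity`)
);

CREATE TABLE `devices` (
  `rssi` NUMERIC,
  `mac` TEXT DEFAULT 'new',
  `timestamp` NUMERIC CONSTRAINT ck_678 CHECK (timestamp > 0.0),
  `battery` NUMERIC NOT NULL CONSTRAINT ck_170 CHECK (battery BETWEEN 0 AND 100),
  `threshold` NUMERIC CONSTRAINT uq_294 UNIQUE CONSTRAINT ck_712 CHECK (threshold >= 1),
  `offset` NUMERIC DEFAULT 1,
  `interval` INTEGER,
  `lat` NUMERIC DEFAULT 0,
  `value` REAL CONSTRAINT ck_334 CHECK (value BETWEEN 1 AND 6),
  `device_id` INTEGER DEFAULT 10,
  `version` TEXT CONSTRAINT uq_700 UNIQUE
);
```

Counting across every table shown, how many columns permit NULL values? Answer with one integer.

25

users: 5 nullable (mac, threshold, user_id, severity, model — PK (value) and explicit NOT NULL columns excluded).
calibrations: 4 nullable (model, value, battery, timestamp — PK (mac, calibration_id, interval) and explicit NOT NULL columns excluded).
readings: 4 nullable (rssi, offset, value, gain — PK none and explicit NOT NULL columns excluded).
zones: 2 nullable (channel, lon — PK (version) and explicit NOT NULL columns excluded).
devices: 10 nullable (rssi, mac, timestamp, threshold, offset, interval, lat, value, device_id, version — PK none and explicit NOT NULL columns excluded).
Total: 5 + 4 + 4 + 2 + 10 = 25.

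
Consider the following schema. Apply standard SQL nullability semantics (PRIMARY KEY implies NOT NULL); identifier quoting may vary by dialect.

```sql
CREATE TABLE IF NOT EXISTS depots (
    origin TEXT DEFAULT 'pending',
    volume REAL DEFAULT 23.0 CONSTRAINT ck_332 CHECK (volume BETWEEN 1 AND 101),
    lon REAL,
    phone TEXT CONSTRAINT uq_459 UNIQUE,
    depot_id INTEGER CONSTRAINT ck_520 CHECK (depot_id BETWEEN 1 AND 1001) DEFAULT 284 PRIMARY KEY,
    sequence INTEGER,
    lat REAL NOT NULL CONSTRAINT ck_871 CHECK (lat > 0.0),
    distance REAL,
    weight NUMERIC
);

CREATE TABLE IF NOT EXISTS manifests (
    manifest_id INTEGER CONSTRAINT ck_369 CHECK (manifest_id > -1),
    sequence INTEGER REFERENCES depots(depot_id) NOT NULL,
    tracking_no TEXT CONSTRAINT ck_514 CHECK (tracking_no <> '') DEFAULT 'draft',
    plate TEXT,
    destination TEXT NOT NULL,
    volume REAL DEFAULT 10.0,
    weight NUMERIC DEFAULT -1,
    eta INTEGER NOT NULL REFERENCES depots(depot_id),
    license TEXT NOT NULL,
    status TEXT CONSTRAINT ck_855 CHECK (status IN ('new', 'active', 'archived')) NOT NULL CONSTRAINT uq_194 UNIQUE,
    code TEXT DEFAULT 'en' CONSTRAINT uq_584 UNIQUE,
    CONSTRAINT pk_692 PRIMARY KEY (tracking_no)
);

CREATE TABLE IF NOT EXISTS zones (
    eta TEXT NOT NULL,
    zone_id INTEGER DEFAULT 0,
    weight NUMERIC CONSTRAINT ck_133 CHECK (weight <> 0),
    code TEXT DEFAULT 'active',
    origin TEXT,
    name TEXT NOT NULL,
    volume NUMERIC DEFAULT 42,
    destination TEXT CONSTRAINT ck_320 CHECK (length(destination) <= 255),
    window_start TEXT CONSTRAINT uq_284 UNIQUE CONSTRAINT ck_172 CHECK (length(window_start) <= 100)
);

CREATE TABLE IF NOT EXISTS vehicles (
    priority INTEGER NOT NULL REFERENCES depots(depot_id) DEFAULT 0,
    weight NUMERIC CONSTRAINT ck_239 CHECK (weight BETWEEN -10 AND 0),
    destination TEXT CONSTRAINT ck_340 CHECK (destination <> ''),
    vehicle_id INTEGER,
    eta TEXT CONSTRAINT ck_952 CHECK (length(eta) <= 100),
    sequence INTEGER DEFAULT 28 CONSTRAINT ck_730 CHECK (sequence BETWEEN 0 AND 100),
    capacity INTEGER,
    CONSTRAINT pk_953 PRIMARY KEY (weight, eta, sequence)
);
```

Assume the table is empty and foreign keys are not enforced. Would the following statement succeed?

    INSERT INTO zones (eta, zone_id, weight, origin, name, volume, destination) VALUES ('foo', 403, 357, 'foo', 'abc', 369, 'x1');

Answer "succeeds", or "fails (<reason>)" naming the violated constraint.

NOT NULL columns: eta is supplied; name is supplied.
CHECK constraints: 357 satisfies (weight <> 0); 'x1' satisfies (length(destination) <= 255).
No constraint is violated.

succeeds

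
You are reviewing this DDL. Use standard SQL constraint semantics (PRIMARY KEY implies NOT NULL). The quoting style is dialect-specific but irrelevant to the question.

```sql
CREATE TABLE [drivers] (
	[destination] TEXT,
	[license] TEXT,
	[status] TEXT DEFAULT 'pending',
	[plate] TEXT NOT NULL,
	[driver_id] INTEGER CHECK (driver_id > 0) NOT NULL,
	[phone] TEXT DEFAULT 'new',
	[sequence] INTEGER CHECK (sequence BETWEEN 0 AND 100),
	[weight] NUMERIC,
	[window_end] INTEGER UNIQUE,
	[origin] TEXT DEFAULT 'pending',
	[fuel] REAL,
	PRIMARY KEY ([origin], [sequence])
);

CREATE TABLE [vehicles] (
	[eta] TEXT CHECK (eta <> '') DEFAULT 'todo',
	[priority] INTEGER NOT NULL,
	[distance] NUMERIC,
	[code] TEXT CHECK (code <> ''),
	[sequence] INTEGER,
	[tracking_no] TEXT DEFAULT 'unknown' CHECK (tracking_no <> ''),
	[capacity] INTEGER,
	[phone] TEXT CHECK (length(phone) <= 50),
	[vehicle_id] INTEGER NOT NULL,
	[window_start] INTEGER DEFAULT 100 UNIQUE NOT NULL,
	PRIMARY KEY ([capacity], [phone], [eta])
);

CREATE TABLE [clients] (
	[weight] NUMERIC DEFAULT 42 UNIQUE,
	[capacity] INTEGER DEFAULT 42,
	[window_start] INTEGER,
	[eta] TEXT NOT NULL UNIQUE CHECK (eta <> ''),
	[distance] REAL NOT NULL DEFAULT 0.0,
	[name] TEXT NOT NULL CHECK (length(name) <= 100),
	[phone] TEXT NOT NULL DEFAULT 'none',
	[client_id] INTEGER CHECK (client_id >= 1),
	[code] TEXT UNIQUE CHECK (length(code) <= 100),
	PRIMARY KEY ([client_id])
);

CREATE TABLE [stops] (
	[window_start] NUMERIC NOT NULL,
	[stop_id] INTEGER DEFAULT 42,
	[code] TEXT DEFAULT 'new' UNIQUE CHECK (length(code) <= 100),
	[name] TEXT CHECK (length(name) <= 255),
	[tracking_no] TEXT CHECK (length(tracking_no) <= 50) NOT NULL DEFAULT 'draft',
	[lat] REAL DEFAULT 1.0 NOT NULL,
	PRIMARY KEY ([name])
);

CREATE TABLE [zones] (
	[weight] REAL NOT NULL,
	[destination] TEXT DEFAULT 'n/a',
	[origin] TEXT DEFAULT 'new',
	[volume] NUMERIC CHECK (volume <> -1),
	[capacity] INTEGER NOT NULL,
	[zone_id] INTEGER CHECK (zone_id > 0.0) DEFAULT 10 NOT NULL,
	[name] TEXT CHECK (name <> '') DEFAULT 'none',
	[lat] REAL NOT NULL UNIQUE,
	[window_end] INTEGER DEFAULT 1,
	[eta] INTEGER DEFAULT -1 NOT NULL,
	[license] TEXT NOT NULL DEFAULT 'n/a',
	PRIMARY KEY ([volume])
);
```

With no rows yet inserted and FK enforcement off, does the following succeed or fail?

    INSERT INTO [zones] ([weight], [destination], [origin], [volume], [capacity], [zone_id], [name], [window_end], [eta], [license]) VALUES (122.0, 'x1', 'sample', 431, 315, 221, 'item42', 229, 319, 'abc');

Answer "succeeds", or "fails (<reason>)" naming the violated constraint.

lat is omitted from the column list and has no DEFAULT, so it would receive NULL.
But lat is declared NOT NULL.

fails (NOT NULL on lat)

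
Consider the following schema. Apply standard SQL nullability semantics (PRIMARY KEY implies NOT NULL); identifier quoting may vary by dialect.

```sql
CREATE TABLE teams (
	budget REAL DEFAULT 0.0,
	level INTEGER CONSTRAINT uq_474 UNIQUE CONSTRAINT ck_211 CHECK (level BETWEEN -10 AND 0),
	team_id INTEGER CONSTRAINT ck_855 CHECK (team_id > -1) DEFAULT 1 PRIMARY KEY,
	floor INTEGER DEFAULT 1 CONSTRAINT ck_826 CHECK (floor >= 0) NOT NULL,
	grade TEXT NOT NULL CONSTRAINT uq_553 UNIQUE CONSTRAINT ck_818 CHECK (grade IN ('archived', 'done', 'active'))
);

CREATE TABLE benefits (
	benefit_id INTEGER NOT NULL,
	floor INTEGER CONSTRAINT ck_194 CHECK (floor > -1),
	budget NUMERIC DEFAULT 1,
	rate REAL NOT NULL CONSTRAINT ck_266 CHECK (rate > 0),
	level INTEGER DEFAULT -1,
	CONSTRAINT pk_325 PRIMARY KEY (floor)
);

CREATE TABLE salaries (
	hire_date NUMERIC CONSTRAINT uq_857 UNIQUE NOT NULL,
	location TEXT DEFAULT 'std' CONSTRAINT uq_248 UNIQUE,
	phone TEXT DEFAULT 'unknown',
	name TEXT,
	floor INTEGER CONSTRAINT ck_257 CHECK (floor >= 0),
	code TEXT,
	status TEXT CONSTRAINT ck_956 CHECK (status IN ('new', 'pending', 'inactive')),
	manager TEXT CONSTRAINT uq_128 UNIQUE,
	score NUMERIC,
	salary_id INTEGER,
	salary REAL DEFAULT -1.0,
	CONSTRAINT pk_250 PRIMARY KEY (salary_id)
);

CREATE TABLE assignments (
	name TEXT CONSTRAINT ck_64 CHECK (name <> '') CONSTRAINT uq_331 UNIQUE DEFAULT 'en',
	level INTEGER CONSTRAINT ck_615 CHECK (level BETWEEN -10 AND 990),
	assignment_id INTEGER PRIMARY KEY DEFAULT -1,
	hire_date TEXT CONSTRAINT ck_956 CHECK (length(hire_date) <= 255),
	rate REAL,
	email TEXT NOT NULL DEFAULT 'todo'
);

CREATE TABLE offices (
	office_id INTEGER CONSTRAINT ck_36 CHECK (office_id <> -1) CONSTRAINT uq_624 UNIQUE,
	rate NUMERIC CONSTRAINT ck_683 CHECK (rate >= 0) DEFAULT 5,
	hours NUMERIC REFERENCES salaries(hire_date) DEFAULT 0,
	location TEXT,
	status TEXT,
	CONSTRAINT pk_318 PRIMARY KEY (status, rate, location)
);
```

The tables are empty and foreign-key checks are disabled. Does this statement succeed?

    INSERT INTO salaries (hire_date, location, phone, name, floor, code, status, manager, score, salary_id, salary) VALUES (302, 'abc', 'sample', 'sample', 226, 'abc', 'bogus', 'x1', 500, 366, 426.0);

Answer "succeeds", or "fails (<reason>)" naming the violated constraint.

fails (CHECK on status)

The value 'bogus' for status violates CHECK (status IN ('new', 'pending', 'inactive')).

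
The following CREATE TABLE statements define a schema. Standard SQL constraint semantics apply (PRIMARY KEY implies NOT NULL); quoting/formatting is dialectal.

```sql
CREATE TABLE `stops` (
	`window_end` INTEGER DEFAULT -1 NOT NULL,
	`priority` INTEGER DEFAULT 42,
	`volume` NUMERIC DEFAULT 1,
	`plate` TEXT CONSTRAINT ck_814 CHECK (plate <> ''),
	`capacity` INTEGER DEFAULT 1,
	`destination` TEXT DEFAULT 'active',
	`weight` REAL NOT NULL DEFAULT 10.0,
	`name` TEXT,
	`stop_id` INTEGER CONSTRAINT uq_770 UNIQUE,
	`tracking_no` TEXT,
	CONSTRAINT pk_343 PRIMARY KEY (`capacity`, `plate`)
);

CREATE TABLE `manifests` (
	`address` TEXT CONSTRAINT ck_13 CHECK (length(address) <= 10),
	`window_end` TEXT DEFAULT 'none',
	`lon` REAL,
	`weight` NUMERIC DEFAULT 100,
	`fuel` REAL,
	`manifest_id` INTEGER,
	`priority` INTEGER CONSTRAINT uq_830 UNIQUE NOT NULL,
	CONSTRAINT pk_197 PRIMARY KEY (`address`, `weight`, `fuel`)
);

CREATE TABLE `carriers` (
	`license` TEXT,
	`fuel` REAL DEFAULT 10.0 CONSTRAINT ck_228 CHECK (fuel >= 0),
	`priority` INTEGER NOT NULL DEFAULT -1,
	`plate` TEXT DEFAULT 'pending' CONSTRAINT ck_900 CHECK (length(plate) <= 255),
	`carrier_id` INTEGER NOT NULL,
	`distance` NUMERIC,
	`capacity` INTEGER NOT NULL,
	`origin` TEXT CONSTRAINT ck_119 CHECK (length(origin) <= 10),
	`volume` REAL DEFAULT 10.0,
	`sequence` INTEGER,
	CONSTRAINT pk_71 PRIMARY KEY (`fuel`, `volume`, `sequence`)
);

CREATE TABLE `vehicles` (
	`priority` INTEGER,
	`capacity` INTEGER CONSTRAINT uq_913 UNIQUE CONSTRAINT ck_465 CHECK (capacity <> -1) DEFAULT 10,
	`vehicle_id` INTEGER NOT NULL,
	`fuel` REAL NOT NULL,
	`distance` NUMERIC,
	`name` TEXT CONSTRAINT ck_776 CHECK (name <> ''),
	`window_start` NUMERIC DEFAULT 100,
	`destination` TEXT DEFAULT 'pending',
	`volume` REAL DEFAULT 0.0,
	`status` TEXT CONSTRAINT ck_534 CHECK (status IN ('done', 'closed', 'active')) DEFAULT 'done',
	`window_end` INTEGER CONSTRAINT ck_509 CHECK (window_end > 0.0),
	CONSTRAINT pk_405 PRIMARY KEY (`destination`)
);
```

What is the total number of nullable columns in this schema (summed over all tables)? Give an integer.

stops: 6 nullable (priority, volume, destination, name, stop_id, tracking_no — PK (capacity, plate) and explicit NOT NULL columns excluded).
manifests: 3 nullable (window_end, lon, manifest_id — PK (address, weight, fuel) and explicit NOT NULL columns excluded).
carriers: 4 nullable (license, plate, distance, origin — PK (fuel, volume, sequence) and explicit NOT NULL columns excluded).
vehicles: 8 nullable (priority, capacity, distance, name, window_start, volume, status, window_end — PK (destination) and explicit NOT NULL columns excluded).
Total: 6 + 3 + 4 + 8 = 21.

21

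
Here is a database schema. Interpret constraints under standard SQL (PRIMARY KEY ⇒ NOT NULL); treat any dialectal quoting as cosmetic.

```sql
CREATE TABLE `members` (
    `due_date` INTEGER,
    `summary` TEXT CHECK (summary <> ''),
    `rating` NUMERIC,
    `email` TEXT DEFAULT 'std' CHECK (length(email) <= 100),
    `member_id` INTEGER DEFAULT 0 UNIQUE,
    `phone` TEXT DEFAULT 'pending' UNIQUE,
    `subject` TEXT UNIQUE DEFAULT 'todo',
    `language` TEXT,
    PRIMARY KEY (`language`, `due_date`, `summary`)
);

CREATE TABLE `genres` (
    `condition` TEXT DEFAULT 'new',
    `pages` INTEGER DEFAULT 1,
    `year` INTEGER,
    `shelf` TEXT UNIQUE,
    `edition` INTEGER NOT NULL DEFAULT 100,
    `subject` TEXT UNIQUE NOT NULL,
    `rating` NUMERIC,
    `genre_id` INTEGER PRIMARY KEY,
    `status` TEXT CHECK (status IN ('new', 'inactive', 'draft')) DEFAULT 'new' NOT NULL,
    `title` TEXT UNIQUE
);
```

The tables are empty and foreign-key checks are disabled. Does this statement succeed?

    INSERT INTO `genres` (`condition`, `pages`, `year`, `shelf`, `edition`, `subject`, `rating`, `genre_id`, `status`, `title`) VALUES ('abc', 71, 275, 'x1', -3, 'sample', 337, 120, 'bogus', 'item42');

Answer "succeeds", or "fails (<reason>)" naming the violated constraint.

The value 'bogus' for status violates CHECK (status IN ('new', 'inactive', 'draft')).

fails (CHECK on status)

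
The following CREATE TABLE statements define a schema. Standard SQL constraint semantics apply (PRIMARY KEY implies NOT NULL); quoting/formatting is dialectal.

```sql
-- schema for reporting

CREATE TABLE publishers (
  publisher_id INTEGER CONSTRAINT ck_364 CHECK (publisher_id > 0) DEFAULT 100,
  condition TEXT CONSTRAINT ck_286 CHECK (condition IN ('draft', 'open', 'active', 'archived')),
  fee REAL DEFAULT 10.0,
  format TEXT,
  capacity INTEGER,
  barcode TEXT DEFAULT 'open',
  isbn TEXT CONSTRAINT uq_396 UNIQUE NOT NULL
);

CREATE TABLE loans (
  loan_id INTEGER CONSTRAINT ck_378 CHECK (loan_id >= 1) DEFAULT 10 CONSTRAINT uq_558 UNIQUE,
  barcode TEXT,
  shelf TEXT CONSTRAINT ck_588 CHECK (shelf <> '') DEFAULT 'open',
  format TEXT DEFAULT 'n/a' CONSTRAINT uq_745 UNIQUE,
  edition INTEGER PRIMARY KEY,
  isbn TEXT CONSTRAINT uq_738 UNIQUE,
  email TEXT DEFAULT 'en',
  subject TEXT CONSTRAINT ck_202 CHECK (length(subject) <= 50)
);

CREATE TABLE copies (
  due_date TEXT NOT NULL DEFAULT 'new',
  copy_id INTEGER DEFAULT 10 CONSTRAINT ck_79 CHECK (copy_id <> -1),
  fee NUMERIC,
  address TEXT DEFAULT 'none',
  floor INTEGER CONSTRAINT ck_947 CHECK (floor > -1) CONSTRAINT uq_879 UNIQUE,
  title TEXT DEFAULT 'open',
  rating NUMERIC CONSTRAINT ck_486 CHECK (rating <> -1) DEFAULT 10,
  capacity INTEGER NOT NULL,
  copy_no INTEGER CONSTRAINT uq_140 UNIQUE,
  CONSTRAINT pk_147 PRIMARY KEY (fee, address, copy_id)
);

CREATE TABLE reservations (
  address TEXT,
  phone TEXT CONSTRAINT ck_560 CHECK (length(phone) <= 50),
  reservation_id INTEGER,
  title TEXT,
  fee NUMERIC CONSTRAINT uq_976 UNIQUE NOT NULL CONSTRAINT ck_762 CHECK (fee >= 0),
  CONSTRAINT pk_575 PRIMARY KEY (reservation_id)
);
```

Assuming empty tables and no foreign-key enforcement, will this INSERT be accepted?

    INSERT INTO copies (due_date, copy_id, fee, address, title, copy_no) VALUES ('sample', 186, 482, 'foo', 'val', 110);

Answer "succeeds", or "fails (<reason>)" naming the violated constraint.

capacity is omitted from the column list and has no DEFAULT, so it would receive NULL.
But capacity is declared NOT NULL.

fails (NOT NULL on capacity)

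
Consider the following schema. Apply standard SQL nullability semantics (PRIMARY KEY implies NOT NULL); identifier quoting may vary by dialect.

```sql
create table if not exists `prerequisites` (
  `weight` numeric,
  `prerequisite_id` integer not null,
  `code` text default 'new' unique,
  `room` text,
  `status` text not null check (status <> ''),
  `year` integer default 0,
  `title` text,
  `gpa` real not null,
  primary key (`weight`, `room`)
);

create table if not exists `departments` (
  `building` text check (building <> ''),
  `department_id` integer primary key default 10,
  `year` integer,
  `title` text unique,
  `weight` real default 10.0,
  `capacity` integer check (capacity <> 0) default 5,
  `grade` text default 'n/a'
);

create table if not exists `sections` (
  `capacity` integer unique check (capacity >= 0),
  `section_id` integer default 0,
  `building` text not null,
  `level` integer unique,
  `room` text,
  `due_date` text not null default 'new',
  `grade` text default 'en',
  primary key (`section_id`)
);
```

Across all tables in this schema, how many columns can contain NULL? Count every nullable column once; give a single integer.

prerequisites: 3 nullable (code, year, title — PK (weight, room) and explicit NOT NULL columns excluded).
departments: 6 nullable (building, year, title, weight, capacity, grade — PK (department_id) and explicit NOT NULL columns excluded).
sections: 4 nullable (capacity, level, room, grade — PK (section_id) and explicit NOT NULL columns excluded).
Total: 3 + 6 + 4 = 13.

13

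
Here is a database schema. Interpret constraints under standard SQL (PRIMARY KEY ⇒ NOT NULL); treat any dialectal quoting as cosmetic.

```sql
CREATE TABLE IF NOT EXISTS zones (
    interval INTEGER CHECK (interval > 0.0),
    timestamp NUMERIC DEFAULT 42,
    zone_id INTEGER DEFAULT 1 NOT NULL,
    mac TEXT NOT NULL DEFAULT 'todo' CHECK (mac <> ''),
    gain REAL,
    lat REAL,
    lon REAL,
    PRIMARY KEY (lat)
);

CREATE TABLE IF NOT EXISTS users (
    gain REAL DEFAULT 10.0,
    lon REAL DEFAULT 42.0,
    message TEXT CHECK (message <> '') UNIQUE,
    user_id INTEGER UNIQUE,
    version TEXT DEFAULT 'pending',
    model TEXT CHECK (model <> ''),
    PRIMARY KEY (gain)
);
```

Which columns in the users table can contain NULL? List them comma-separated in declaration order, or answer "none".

- gain: part of the PRIMARY KEY, which implies NOT NULL → not nullable.
- lon: DEFAULT only fills an omitted column; an explicit NULL is still allowed → nullable.
- message: CHECK does not forbid NULL (a CHECK constraint passes when its expression is NULL) → nullable.
- user_id: UNIQUE does not imply NOT NULL → nullable.
- version: DEFAULT only fills an omitted column; an explicit NULL is still allowed → nullable.
- model: CHECK does not forbid NULL (a CHECK constraint passes when its expression is NULL) → nullable.

lon, message, user_id, version, model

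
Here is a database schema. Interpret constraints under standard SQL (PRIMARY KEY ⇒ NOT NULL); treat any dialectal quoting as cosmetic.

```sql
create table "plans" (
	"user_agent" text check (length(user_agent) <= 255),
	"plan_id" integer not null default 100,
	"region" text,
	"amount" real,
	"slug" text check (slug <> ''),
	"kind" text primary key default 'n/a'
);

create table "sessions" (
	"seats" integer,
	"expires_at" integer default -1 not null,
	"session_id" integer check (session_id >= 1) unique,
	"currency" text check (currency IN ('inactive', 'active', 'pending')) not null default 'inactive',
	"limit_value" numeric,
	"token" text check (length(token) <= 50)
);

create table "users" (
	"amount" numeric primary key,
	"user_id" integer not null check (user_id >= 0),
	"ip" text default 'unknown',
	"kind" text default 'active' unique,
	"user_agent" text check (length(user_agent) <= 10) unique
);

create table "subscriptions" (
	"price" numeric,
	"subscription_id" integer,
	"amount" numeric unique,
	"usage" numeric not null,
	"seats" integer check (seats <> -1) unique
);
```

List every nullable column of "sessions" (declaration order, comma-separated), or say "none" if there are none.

- seats: no NOT NULL constraint applies → nullable.
- expires_at: declared NOT NULL → not nullable.
- session_id: CHECK does not forbid NULL (a CHECK constraint passes when its expression is NULL) → nullable.
- currency: declared NOT NULL → not nullable.
- limit_value: no NOT NULL constraint applies → nullable.
- token: CHECK does not forbid NULL (a CHECK constraint passes when its expression is NULL) → nullable.

seats, session_id, limit_value, token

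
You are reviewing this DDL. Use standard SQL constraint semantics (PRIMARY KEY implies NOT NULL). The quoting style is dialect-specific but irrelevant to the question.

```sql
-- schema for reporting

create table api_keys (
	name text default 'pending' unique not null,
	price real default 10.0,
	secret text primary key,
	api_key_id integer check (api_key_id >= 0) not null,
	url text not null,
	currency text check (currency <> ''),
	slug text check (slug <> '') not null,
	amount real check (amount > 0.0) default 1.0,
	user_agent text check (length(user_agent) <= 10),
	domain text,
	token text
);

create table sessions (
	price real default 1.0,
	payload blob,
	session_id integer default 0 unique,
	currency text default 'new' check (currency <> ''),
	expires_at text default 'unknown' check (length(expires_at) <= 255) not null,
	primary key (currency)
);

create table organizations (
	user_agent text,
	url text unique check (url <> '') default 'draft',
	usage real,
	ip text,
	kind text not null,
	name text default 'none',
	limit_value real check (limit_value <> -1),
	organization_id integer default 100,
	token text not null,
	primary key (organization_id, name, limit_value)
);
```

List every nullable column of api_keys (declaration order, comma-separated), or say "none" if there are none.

price, currency, amount, user_agent, domain, token

- name: declared NOT NULL → not nullable.
- price: DEFAULT only fills an omitted column; an explicit NULL is still allowed → nullable.
- secret: part of the PRIMARY KEY, which implies NOT NULL → not nullable.
- api_key_id: declared NOT NULL → not nullable.
- url: declared NOT NULL → not nullable.
- currency: CHECK does not forbid NULL (a CHECK constraint passes when its expression is NULL) → nullable.
- slug: declared NOT NULL → not nullable.
- amount: CHECK does not forbid NULL (a CHECK constraint passes when its expression is NULL) → nullable.
- user_agent: CHECK does not forbid NULL (a CHECK constraint passes when its expression is NULL) → nullable.
- domain: no NOT NULL constraint applies → nullable.
- token: no NOT NULL constraint applies → nullable.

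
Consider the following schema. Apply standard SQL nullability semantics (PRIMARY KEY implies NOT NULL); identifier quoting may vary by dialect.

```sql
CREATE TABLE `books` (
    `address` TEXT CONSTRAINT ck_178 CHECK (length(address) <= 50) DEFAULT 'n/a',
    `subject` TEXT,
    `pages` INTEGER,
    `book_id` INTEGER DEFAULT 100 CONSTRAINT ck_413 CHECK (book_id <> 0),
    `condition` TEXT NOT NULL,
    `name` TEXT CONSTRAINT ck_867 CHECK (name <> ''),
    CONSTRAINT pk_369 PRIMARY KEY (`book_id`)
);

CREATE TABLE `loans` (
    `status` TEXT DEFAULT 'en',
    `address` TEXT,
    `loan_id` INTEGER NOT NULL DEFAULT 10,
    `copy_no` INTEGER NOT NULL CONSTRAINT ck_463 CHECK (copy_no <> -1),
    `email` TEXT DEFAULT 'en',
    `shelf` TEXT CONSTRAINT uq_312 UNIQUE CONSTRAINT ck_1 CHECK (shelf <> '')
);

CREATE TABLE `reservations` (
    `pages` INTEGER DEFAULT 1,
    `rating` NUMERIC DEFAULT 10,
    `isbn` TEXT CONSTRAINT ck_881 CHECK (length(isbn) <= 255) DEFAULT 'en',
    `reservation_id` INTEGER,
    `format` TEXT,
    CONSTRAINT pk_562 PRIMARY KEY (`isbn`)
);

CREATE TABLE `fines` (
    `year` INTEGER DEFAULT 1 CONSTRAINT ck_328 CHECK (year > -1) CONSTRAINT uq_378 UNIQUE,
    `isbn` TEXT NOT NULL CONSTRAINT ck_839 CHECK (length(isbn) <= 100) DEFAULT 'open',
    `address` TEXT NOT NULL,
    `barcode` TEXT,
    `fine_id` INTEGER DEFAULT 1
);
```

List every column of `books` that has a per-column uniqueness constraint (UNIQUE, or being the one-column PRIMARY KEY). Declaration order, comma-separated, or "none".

- address: no UNIQUE or single-column PK constraint.
- subject: no UNIQUE or single-column PK constraint.
- pages: no UNIQUE or single-column PK constraint.
- book_id: single-column PRIMARY KEY → unique.
- condition: no UNIQUE or single-column PK constraint.
- name: no UNIQUE or single-column PK constraint.

book_id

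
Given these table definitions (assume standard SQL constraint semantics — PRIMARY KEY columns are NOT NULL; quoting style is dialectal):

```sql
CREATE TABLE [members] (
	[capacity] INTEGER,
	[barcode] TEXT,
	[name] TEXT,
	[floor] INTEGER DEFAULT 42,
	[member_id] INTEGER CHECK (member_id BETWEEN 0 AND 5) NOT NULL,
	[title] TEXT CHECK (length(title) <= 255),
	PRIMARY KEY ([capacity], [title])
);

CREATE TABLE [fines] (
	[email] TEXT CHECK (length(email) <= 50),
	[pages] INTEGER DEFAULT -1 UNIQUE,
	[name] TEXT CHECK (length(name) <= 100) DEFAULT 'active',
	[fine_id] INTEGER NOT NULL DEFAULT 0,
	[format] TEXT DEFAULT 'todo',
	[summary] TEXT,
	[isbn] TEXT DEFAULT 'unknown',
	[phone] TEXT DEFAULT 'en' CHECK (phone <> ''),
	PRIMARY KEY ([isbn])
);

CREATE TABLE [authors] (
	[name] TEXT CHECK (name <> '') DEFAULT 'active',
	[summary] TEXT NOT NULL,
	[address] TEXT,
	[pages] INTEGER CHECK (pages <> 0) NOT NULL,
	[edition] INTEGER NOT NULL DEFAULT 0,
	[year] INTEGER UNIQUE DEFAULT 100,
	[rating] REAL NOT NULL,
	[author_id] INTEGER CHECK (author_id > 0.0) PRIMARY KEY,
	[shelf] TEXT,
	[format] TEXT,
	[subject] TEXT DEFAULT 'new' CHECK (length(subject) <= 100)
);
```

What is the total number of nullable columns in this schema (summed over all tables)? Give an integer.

members: 3 nullable (barcode, name, floor — PK (capacity, title) and explicit NOT NULL columns excluded).
fines: 6 nullable (email, pages, name, format, summary, phone — PK (isbn) and explicit NOT NULL columns excluded).
authors: 6 nullable (name, address, year, shelf, format, subject — PK (author_id) and explicit NOT NULL columns excluded).
Total: 3 + 6 + 6 = 15.

15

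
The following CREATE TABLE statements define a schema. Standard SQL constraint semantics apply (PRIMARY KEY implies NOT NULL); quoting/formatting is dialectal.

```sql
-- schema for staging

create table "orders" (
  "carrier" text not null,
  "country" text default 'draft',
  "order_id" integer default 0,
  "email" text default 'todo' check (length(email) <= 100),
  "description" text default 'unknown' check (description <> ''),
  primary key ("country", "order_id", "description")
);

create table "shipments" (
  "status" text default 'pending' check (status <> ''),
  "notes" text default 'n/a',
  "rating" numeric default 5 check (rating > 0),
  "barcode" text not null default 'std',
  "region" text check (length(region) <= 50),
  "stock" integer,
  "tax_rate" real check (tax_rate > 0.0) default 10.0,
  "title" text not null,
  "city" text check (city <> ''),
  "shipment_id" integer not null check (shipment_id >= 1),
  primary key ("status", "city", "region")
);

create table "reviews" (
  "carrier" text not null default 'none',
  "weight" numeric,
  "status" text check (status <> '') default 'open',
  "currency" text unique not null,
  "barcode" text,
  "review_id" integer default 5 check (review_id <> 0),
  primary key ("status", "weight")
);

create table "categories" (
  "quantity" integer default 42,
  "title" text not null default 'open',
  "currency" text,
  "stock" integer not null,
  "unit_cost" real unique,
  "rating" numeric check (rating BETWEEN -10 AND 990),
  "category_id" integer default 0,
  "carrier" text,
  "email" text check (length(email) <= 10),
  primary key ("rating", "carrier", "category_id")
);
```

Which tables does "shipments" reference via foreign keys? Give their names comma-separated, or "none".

No column in shipments has a REFERENCES clause.

none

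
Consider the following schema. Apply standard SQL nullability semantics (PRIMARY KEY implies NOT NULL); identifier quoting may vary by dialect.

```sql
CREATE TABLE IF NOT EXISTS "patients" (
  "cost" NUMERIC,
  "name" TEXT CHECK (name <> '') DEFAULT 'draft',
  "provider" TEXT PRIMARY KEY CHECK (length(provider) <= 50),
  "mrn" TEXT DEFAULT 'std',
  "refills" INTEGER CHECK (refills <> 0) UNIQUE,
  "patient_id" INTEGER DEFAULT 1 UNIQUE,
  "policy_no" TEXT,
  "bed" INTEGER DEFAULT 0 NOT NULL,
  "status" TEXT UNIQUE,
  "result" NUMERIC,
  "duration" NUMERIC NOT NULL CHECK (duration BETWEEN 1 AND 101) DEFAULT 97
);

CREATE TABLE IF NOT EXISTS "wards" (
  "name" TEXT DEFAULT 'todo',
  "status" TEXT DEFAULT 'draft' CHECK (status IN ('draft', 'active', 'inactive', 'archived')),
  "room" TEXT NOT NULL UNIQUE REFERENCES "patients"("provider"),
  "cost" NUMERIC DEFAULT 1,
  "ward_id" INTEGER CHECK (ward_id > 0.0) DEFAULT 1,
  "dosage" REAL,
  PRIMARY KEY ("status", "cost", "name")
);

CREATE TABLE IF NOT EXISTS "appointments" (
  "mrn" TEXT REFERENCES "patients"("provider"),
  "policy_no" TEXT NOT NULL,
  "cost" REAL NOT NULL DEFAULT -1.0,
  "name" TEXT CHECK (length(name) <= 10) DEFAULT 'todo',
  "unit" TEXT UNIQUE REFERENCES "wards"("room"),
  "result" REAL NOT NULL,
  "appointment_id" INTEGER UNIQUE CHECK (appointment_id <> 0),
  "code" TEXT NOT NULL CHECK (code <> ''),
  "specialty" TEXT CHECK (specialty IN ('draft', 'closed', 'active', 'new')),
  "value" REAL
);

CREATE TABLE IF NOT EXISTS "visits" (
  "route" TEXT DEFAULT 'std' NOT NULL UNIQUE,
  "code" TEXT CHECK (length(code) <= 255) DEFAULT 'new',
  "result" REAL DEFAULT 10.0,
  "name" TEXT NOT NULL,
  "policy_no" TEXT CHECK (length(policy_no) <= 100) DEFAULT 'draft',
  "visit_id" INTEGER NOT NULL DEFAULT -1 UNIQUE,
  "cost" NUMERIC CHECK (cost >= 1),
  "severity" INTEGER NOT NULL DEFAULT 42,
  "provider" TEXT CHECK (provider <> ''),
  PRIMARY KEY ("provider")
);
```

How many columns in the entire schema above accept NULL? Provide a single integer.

patients: 8 nullable (cost, name, mrn, refills, patient_id, policy_no, status, result — PK (provider) and explicit NOT NULL columns excluded).
wards: 2 nullable (ward_id, dosage — PK (status, cost, name) and explicit NOT NULL columns excluded).
appointments: 6 nullable (mrn, name, unit, appointment_id, specialty, value — PK none and explicit NOT NULL columns excluded).
visits: 4 nullable (code, result, policy_no, cost — PK (provider) and explicit NOT NULL columns excluded).
Total: 8 + 2 + 6 + 4 = 20.

20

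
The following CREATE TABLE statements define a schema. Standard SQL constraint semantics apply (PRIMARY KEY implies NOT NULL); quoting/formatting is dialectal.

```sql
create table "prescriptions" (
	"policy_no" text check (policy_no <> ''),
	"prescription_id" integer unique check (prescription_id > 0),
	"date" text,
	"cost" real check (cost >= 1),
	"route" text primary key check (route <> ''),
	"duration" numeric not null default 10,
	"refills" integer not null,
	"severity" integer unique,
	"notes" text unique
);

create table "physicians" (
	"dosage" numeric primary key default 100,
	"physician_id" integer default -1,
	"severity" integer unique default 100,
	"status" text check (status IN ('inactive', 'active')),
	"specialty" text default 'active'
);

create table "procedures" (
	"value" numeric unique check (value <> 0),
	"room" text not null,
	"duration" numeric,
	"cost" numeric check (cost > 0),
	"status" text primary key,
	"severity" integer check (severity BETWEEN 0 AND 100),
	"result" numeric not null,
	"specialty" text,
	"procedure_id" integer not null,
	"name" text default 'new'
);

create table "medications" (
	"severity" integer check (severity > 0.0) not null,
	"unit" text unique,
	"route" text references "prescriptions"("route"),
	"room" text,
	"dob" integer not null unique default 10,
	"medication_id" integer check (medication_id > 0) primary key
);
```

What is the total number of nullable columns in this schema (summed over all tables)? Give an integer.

prescriptions: 6 nullable (policy_no, prescription_id, date, cost, severity, notes — PK (route) and explicit NOT NULL columns excluded).
physicians: 4 nullable (physician_id, severity, status, specialty — PK (dosage) and explicit NOT NULL columns excluded).
procedures: 6 nullable (value, duration, cost, severity, specialty, name — PK (status) and explicit NOT NULL columns excluded).
medications: 3 nullable (unit, route, room — PK (medication_id) and explicit NOT NULL columns excluded).
Total: 6 + 4 + 6 + 3 = 19.

19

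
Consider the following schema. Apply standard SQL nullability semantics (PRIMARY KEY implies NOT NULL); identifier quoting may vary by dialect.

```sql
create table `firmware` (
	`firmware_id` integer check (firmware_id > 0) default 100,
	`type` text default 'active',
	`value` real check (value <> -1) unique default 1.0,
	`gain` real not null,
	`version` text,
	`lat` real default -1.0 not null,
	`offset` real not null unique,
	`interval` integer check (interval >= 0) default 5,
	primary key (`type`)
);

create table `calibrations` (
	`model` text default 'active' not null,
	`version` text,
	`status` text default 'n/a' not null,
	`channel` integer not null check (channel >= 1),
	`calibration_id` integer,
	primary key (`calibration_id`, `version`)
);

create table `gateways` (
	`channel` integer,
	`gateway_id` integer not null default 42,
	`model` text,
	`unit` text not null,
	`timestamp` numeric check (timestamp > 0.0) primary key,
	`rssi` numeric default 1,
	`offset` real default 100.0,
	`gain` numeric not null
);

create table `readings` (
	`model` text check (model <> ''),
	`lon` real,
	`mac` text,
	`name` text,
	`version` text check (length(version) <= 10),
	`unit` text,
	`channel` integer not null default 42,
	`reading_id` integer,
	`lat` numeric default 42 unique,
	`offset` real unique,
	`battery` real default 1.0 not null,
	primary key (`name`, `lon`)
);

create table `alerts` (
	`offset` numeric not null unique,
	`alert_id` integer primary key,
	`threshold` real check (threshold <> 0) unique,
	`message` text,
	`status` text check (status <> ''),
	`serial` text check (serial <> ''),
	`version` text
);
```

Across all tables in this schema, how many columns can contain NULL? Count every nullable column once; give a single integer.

20

firmware: 4 nullable (firmware_id, value, version, interval — PK (type) and explicit NOT NULL columns excluded).
calibrations: 0 nullable (none — PK (calibration_id, version) and explicit NOT NULL columns excluded).
gateways: 4 nullable (channel, model, rssi, offset — PK (timestamp) and explicit NOT NULL columns excluded).
readings: 7 nullable (model, mac, version, unit, reading_id, lat, offset — PK (name, lon) and explicit NOT NULL columns excluded).
alerts: 5 nullable (threshold, message, status, serial, version — PK (alert_id) and explicit NOT NULL columns excluded).
Total: 4 + 0 + 4 + 7 + 5 = 20.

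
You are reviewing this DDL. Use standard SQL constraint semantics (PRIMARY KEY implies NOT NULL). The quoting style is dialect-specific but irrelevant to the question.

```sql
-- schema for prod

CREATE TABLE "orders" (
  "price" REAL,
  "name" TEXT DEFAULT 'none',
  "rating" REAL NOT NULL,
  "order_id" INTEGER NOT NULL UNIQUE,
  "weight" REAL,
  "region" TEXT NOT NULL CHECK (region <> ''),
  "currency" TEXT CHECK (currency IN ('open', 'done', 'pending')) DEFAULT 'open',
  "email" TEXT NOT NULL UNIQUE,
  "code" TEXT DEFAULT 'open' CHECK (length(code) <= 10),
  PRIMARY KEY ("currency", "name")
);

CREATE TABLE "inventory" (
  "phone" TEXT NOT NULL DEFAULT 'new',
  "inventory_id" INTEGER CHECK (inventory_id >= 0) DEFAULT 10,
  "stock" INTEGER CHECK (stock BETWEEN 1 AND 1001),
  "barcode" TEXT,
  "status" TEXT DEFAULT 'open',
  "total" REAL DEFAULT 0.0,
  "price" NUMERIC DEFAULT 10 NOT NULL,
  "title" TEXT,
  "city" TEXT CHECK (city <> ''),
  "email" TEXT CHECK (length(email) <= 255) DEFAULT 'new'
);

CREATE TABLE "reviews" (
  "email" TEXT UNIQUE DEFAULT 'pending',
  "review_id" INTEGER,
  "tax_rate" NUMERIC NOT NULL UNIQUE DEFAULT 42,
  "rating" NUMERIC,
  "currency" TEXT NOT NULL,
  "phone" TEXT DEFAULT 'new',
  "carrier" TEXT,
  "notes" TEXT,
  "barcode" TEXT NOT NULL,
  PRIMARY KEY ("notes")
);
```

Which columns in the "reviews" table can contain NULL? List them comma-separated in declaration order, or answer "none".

- email: UNIQUE does not imply NOT NULL → nullable.
- review_id: no NOT NULL constraint applies → nullable.
- tax_rate: declared NOT NULL → not nullable.
- rating: no NOT NULL constraint applies → nullable.
- currency: declared NOT NULL → not nullable.
- phone: DEFAULT only fills an omitted column; an explicit NULL is still allowed → nullable.
- carrier: no NOT NULL constraint applies → nullable.
- notes: part of the PRIMARY KEY, which implies NOT NULL → not nullable.
- barcode: declared NOT NULL → not nullable.

email, review_id, rating, phone, carrier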